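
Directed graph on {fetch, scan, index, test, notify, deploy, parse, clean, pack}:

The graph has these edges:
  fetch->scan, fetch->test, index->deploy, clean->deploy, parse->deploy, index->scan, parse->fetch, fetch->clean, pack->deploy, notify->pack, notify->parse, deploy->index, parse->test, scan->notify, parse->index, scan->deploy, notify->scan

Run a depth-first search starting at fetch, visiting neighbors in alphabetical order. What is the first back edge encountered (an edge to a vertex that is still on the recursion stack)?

index→deploy

DFS from fetch (visiting neighbors in alphabetical order); mark gray on enter, black on exit:
fetch gray
  clean gray
    deploy gray
      index gray
        index→deploy: deploy is gray → back edge
First back edge: index → deploy.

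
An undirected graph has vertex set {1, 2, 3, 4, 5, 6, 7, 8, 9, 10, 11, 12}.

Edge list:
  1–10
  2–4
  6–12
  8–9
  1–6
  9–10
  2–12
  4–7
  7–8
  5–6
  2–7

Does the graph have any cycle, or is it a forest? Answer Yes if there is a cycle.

DFS, tracking each vertex's parent; an edge to a visited non-parent vertex closes a cycle.
Start from 11:
visit 11 (parent –)
visit 1 (parent –)
  visit 10 (parent 1)
    10–1: parent, skip
    visit 9 (parent 10)
      9–10: parent, skip
      visit 8 (parent 9)
        8–9: parent, skip
        visit 7 (parent 8)
          visit 2 (parent 7)
            visit 4 (parent 2)
              4–7: 7 visited and ≠ parent → cycle
Cycle: 7 – 2 – 4 – 7.

Yes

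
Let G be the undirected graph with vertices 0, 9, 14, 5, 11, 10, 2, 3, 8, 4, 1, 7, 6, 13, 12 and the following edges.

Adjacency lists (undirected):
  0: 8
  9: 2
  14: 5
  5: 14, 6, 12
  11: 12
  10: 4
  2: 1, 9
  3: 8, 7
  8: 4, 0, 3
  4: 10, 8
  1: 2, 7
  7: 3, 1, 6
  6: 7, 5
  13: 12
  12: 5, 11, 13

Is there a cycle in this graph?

No

DFS, tracking each vertex's parent; an edge to a visited non-parent vertex closes a cycle.
Start from 5:
visit 5 (parent –)
  visit 14 (parent 5)
    14–5: parent, skip
  visit 6 (parent 5)
    visit 7 (parent 6)
      visit 3 (parent 7)
        visit 8 (parent 3)
          visit 4 (parent 8)
            visit 10 (parent 4)
              10–4: parent, skip
            4–8: parent, skip
          visit 0 (parent 8)
            0–8: parent, skip
          8–3: parent, skip
        3–7: parent, skip
      visit 1 (parent 7)
        visit 2 (parent 1)
          2–1: parent, skip
          visit 9 (parent 2)
            9–2: parent, skip
        1–7: parent, skip
      7–6: parent, skip
    6–5: parent, skip
  visit 12 (parent 5)
    12–5: parent, skip
    visit 11 (parent 12)
      11–12: parent, skip
    visit 13 (parent 12)
      13–12: parent, skip
No non-parent visited neighbor found — the graph is a forest.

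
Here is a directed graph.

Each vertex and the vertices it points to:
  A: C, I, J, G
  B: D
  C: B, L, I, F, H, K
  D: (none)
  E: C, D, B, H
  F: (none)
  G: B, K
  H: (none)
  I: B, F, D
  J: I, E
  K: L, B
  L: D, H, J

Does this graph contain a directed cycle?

DFS with white/gray/black marking, starting from A:
A gray
  C gray
    B gray
      D gray
      D black
    B black
    L gray
      L→D: D black — skip
      H gray
      H black
      J gray
        I gray
          I→B: B black — skip
          F gray
          F black
          I→D: D black — skip
        I black
        E gray
          E→C: C is gray → back edge
Back edge found, so a cycle exists: C → L → J → E → C.

Yes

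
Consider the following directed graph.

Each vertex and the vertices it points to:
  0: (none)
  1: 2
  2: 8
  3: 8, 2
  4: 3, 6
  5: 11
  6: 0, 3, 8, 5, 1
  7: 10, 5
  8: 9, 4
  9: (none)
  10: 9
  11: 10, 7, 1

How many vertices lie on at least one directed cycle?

A vertex is on a directed cycle iff it belongs to a strongly connected component of size ≥ 2 (or has a self-loop).
The vertices on cycles are {1, 2, 3, 4, 5, 6, 7, 8, 11} — 9 in total.

9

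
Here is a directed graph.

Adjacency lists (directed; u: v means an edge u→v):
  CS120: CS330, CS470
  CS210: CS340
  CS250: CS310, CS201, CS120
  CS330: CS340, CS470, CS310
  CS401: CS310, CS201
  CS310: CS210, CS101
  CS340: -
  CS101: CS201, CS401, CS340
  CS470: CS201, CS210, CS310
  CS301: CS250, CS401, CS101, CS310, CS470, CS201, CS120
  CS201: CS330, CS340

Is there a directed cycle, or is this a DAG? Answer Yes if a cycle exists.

DFS with white/gray/black marking, starting from CS201:
CS201 gray
  CS330 gray
    CS340 gray
    CS340 black
    CS470 gray
      CS470→CS201: CS201 is gray → back edge
Back edge found, so a cycle exists: CS201 → CS330 → CS470 → CS201.

Yes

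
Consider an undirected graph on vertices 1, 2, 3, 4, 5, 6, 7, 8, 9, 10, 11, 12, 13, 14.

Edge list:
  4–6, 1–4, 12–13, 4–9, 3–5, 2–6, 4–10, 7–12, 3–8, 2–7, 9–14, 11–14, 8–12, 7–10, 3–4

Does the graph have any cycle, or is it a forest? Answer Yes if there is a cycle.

Yes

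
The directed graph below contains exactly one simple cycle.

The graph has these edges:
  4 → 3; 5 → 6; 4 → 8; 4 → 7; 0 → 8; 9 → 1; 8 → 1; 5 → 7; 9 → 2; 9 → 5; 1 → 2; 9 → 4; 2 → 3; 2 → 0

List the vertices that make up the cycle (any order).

0, 1, 2, 8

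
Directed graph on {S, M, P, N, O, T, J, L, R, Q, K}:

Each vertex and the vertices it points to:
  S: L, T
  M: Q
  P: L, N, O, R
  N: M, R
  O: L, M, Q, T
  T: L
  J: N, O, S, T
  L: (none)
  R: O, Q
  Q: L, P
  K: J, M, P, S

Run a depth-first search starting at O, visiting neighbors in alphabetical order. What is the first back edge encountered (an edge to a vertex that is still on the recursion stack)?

N->M

DFS from O (visiting neighbors in alphabetical order); mark gray on enter, black on exit:
O gray
  L gray
  L black
  M gray
    Q gray
      Q→L: L black — skip
      P gray
        P→L: L black — skip
        N gray
          N→M: M is gray → back edge
First back edge: N → M.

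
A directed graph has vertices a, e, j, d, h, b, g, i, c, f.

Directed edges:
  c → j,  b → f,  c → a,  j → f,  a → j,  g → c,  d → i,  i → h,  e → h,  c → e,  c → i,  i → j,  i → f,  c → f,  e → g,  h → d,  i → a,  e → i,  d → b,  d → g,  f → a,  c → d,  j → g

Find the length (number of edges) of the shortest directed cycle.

3

For each vertex v, BFS finds the shortest path from v back to v.
The shortest such closed walk is c → d → g → c, length 3.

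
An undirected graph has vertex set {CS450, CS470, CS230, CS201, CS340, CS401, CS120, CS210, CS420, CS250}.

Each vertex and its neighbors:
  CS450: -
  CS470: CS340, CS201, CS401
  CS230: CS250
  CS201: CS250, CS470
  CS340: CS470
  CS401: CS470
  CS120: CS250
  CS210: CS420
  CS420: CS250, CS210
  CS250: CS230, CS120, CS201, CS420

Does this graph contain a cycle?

DFS, tracking each vertex's parent; an edge to a visited non-parent vertex closes a cycle.
Start from CS250:
visit CS250 (parent –)
  visit CS230 (parent CS250)
    CS230–CS250: parent, skip
  visit CS120 (parent CS250)
    CS120–CS250: parent, skip
  visit CS201 (parent CS250)
    CS201–CS250: parent, skip
    visit CS470 (parent CS201)
      visit CS340 (parent CS470)
        CS340–CS470: parent, skip
      CS470–CS201: parent, skip
      visit CS401 (parent CS470)
        CS401–CS470: parent, skip
  visit CS420 (parent CS250)
    CS420–CS250: parent, skip
    visit CS210 (parent CS420)
      CS210–CS420: parent, skip
visit CS450 (parent –)
No non-parent visited neighbor found — the graph is a forest.

No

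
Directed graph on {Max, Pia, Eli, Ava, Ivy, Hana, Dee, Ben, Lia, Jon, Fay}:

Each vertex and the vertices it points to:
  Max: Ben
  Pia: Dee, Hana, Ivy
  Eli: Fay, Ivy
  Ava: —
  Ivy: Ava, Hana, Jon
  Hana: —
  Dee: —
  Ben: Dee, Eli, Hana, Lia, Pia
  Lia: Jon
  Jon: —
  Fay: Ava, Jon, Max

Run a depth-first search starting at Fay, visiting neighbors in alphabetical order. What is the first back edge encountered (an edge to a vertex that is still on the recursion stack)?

Eli->Fay

DFS from Fay (visiting neighbors in alphabetical order); mark gray on enter, black on exit:
Fay gray
  Ava gray
  Ava black
  Jon gray
  Jon black
  Max gray
    Ben gray
      Dee gray
      Dee black
      Eli gray
        Eli→Fay: Fay is gray → back edge
First back edge: Eli → Fay.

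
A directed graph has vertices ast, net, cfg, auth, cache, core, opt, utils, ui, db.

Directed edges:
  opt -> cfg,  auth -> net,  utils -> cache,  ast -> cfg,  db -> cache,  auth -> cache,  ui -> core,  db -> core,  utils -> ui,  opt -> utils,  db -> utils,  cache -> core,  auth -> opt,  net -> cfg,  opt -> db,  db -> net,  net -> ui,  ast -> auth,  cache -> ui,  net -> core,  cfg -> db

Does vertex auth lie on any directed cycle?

No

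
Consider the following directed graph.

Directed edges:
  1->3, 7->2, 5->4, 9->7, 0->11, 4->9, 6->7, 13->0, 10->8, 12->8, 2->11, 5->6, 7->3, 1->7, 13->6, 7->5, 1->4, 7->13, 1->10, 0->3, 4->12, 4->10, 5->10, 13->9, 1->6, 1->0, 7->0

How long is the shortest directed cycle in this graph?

For each vertex v, BFS finds the shortest path from v back to v.
The shortest such closed walk is 9 → 7 → 13 → 9, length 3.

3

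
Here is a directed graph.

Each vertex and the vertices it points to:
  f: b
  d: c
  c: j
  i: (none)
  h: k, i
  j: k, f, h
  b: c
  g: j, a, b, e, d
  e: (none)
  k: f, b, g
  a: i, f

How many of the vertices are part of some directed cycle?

9

A vertex is on a directed cycle iff it belongs to a strongly connected component of size ≥ 2 (or has a self-loop).
The vertices on cycles are {a, b, c, d, f, g, h, j, k} — 9 in total.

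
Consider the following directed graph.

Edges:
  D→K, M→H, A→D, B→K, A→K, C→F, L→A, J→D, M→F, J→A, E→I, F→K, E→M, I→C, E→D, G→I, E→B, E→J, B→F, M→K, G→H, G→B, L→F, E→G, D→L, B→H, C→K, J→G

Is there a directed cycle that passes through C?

No

C lies on a cycle iff there is a path from C back to itself.
Exploring from C, it never reaches itself; equivalently, its strongly connected component is a singleton.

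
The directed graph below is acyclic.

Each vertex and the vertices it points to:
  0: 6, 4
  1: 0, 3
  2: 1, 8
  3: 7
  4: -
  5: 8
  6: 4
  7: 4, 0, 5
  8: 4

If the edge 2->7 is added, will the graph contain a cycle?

No

Adding 2→7 creates a cycle iff 7 can already reach 2.
Explore from 7: no path reaches 2. The graph stays acyclic.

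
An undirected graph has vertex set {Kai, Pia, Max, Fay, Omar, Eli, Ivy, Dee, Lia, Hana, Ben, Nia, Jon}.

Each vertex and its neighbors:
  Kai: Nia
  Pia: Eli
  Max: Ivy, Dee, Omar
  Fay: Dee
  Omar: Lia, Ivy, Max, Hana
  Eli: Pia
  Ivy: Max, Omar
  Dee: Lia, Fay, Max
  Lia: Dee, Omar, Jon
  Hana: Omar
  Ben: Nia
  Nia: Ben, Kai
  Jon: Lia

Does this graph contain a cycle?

Yes

DFS, tracking each vertex's parent; an edge to a visited non-parent vertex closes a cycle.
Start from Jon:
visit Jon (parent –)
  visit Lia (parent Jon)
    visit Dee (parent Lia)
      Dee–Lia: parent, skip
      visit Fay (parent Dee)
        Fay–Dee: parent, skip
      visit Max (parent Dee)
        visit Ivy (parent Max)
          Ivy–Max: parent, skip
          visit Omar (parent Ivy)
            Omar–Lia: Lia visited and ≠ parent → cycle
Cycle: Lia – Dee – Max – Ivy – Omar – Lia.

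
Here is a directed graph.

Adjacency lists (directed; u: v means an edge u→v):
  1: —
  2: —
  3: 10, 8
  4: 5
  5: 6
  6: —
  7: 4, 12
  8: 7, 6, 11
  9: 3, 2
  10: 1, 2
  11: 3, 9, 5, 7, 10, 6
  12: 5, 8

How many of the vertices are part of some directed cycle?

6

A vertex is on a directed cycle iff it belongs to a strongly connected component of size ≥ 2 (or has a self-loop).
The vertices on cycles are {3, 7, 8, 9, 11, 12} — 6 in total.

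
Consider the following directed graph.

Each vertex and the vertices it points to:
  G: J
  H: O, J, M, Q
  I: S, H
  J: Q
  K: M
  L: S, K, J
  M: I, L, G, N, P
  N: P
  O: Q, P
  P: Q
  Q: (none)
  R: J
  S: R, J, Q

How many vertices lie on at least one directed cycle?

5

A vertex is on a directed cycle iff it belongs to a strongly connected component of size ≥ 2 (or has a self-loop).
The vertices on cycles are {H, I, K, L, M} — 5 in total.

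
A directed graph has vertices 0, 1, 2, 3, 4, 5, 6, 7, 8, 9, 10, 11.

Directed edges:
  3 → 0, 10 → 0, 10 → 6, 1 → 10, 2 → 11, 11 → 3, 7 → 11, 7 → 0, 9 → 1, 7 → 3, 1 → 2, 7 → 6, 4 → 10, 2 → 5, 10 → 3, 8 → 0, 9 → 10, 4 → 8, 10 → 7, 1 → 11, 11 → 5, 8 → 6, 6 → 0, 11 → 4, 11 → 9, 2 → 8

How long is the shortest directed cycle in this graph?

For each vertex v, BFS finds the shortest path from v back to v.
The shortest such closed walk is 1 → 11 → 9 → 1, length 3.

3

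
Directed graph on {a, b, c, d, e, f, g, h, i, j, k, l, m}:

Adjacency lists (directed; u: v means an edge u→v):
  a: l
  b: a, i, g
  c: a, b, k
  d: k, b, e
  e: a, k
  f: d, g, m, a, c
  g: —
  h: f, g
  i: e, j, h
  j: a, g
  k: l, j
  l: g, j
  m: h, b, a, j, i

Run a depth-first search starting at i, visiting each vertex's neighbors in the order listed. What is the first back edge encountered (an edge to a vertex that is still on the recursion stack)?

DFS from i (visiting each vertex's neighbors in the order listed); mark gray on enter, black on exit:
i gray
  e gray
    a gray
      l gray
        g gray
        g black
        j gray
          j→a: a is gray → back edge
First back edge: j → a.

j->a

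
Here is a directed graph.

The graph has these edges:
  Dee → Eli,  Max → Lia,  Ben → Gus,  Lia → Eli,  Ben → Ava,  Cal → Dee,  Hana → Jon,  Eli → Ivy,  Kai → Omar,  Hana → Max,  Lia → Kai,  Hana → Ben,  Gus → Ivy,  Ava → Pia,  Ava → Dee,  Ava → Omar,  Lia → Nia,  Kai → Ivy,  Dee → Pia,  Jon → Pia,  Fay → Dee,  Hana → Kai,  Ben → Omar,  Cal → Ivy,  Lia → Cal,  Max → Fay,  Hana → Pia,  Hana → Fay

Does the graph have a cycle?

No

DFS with white/gray/black marking, starting from Jon:
Jon gray
  Pia gray
  Pia black
Jon black
Max gray
  Lia gray
    Nia gray
    Nia black
    Eli gray
      Ivy gray
      Ivy black
    Eli black
    Kai gray
      Kai→Ivy: Ivy black — skip
      Omar gray
      Omar black
    Kai black
    Cal gray
      Cal→Ivy: Ivy black — skip
      Dee gray
        Dee→Eli: Eli black — skip
        Dee→Pia: Pia black — skip
      Dee black
    Cal black
  Lia black
  Fay gray
    Fay→Dee: Dee black — skip
  Fay black
Max black
Gus gray
  Gus→Ivy: Ivy black — skip
Gus black
Ben gray
  Ben→Gus: Gus black — skip
  Ava gray
    Ava→Omar: Omar black — skip
    Ava→Dee: Dee black — skip
    Ava→Pia: Pia black — skip
  Ava black
  Ben→Omar: Omar black — skip
Ben black
Hana gray
  Hana→Kai: Kai black — skip
  Hana→Ben: Ben black — skip
  Hana→Fay: Fay black — skip
  Hana→Pia: Pia black — skip
  Hana→Jon: Jon black — skip
  Hana→Max: Max black — skip
Hana black
Every edge goes to a white or black vertex — no back edge, so the graph is acyclic.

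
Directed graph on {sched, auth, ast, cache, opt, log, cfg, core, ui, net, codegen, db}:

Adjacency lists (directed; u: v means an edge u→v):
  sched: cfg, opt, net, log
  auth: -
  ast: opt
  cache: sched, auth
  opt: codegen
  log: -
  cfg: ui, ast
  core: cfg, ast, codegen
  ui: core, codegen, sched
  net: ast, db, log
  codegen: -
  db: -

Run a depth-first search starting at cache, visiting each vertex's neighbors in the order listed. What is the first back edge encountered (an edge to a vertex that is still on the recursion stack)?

core->cfg

DFS from cache (visiting each vertex's neighbors in the order listed); mark gray on enter, black on exit:
cache gray
  sched gray
    cfg gray
      ui gray
        core gray
          core→cfg: cfg is gray → back edge
First back edge: core → cfg.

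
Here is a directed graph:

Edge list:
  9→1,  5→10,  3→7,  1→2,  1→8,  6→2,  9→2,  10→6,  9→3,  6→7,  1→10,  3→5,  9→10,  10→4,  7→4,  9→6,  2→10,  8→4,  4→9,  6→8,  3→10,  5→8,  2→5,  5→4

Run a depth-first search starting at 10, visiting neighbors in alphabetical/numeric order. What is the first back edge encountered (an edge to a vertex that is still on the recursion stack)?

5→4

DFS from 10 (visiting neighbors in alphabetical/numeric order); mark gray on enter, black on exit:
10 gray
  4 gray
    9 gray
      1 gray
        2 gray
          5 gray
            5→4: 4 is gray → back edge
First back edge: 5 → 4.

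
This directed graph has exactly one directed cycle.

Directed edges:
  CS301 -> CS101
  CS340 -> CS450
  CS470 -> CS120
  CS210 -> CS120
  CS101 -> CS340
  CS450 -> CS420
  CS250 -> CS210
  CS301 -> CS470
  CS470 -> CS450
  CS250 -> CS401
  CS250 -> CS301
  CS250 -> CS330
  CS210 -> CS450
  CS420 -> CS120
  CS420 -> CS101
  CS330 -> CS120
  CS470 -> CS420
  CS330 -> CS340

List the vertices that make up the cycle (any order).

DFS with gray/black marking from CS101:
CS101 gray
  CS340 gray
    CS450 gray
      CS420 gray
        CS120 gray
        CS120 black
        CS420→CS101: CS101 is gray → back edge
Back edge closes the cycle CS101 → CS340 → CS450 → CS420 → CS101; its vertices are {CS101, CS340, CS420, CS450}.

CS101, CS340, CS420, CS450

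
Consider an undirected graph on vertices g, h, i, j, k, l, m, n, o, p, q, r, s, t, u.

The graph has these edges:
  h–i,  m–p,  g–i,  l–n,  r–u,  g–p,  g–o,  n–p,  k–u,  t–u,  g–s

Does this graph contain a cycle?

No

DFS, tracking each vertex's parent; an edge to a visited non-parent vertex closes a cycle.
Start from o:
visit o (parent –)
  visit g (parent o)
    g–o: parent, skip
    visit p (parent g)
      visit n (parent p)
        visit l (parent n)
          l–n: parent, skip
        n–p: parent, skip
      p–g: parent, skip
      visit m (parent p)
        m–p: parent, skip
    visit s (parent g)
      s–g: parent, skip
    visit i (parent g)
      i–g: parent, skip
      visit h (parent i)
        h–i: parent, skip
visit j (parent –)
visit k (parent –)
  visit u (parent k)
    visit t (parent u)
      t–u: parent, skip
    u–k: parent, skip
    visit r (parent u)
      r–u: parent, skip
visit q (parent –)
No non-parent visited neighbor found — the graph is a forest.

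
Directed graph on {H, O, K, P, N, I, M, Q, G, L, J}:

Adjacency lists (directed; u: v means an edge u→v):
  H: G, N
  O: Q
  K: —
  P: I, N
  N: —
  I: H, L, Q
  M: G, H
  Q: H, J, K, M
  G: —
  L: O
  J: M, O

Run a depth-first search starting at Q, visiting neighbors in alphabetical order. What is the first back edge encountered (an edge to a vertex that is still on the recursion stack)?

O->Q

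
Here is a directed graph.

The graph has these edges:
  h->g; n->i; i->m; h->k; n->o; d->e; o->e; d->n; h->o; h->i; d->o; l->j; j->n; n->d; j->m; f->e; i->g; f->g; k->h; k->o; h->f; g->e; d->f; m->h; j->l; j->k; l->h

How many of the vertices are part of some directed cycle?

A vertex is on a directed cycle iff it belongs to a strongly connected component of size ≥ 2 (or has a self-loop).
The vertices on cycles are {d, h, i, j, k, l, m, n} — 8 in total.

8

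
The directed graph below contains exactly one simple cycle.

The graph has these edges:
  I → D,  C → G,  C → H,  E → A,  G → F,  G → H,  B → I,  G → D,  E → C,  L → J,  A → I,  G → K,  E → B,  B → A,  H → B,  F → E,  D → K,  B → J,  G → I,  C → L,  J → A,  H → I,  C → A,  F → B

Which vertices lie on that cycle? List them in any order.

DFS with gray/black marking from C:
C gray
  L gray
    J gray
      A gray
        I gray
          D gray
            K gray
            K black
          D black
        I black
      A black
    J black
  L black
  H gray
    H→I: I black — skip
    B gray
      B→A: A black — skip
      B→J: J black — skip
      B→I: I black — skip
    B black
  H black
  C→A: A black — skip
  G gray
    F gray
      F→B: B black — skip
      E gray
        E→A: A black — skip
        E→C: C is gray → back edge
Back edge closes the cycle C → G → F → E → C; its vertices are {C, E, F, G}.

C, E, F, G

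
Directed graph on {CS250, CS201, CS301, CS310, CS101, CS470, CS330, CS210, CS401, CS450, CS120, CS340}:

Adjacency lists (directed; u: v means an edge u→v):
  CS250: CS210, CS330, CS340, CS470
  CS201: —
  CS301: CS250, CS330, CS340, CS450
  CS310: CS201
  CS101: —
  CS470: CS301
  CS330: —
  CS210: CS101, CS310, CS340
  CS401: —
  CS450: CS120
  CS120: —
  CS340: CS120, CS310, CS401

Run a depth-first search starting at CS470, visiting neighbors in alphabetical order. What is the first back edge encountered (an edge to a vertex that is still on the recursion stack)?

DFS from CS470 (visiting neighbors in alphabetical order); mark gray on enter, black on exit:
CS470 gray
  CS301 gray
    CS250 gray
      CS210 gray
        CS101 gray
        CS101 black
        CS310 gray
          CS201 gray
          CS201 black
        CS310 black
        CS340 gray
          CS120 gray
          CS120 black
          CS340→CS310: CS310 black — skip
          CS401 gray
          CS401 black
        CS340 black
      CS210 black
      CS330 gray
      CS330 black
      CS250→CS340: CS340 black — skip
      CS250→CS470: CS470 is gray → back edge
First back edge: CS250 → CS470.

CS250->CS470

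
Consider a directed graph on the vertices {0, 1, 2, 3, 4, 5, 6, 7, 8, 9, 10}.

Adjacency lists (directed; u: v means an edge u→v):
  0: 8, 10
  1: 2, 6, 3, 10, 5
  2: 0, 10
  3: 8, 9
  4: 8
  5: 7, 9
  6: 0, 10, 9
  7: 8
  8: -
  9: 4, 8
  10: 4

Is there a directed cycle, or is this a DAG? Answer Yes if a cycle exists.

DFS with white/gray/black marking, starting from 9:
9 gray
  4 gray
    8 gray
    8 black
  4 black
  9→8: 8 black — skip
9 black
0 gray
  0→8: 8 black — skip
  10 gray
    10→4: 4 black — skip
  10 black
0 black
1 gray
  2 gray
    2→0: 0 black — skip
    2→10: 10 black — skip
  2 black
  6 gray
    6→0: 0 black — skip
    6→10: 10 black — skip
    6→9: 9 black — skip
  6 black
  3 gray
    3→8: 8 black — skip
    3→9: 9 black — skip
  3 black
  1→10: 10 black — skip
  5 gray
    7 gray
      7→8: 8 black — skip
    7 black
    5→9: 9 black — skip
  5 black
1 black
Every edge goes to a white or black vertex — no back edge, so the graph is acyclic.

No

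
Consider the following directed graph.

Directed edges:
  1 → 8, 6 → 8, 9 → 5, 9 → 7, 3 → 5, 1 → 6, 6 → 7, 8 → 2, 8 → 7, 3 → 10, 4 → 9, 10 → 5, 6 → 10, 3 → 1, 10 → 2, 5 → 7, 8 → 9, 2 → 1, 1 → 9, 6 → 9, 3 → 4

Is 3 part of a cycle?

3 lies on a cycle iff there is a path from 3 back to itself.
Exploring from 3, it never reaches itself; equivalently, its strongly connected component is a singleton.

No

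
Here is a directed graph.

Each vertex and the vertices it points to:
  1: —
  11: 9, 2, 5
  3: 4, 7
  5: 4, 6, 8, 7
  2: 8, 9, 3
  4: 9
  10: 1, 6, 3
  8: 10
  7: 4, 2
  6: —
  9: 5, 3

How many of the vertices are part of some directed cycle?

8

A vertex is on a directed cycle iff it belongs to a strongly connected component of size ≥ 2 (or has a self-loop).
The vertices on cycles are {2, 3, 4, 5, 7, 8, 9, 10} — 8 in total.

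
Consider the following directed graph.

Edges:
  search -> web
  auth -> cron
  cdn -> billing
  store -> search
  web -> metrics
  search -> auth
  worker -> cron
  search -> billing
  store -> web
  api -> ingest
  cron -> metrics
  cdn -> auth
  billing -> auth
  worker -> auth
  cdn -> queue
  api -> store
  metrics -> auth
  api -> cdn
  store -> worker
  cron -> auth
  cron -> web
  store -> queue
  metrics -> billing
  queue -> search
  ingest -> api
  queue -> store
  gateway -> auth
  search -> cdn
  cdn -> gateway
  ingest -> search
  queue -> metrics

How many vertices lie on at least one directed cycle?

A vertex is on a directed cycle iff it belongs to a strongly connected component of size ≥ 2 (or has a self-loop).
The vertices on cycles are {api, cdn, web, auth, cron, queue, store, ingest, search, billing, metrics} — 11 in total.

11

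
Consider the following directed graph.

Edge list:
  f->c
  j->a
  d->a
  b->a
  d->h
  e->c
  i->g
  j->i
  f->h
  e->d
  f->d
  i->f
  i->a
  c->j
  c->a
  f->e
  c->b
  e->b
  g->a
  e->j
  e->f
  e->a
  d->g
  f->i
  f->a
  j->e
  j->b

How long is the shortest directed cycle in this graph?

For each vertex v, BFS finds the shortest path from v back to v.
The shortest such closed walk is e → f → e, length 2.

2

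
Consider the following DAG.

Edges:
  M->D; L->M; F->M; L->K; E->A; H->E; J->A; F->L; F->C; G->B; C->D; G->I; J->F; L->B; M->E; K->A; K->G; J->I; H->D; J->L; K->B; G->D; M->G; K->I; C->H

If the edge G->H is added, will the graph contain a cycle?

No

Adding G→H creates a cycle iff H can already reach G.
Explore from H: no path reaches G. The graph stays acyclic.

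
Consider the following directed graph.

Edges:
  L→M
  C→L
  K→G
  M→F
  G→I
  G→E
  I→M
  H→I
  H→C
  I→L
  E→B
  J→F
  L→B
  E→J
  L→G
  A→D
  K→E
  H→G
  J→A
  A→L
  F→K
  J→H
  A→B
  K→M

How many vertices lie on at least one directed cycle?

A vertex is on a directed cycle iff it belongs to a strongly connected component of size ≥ 2 (or has a self-loop).
The vertices on cycles are {A, C, E, F, G, H, I, J, K, L, M} — 11 in total.

11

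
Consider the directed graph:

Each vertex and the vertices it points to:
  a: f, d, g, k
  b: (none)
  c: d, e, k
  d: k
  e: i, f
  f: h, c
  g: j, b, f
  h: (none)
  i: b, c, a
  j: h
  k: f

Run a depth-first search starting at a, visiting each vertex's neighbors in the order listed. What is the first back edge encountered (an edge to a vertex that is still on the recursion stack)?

k→f

DFS from a (visiting each vertex's neighbors in the order listed); mark gray on enter, black on exit:
a gray
  f gray
    h gray
    h black
    c gray
      d gray
        k gray
          k→f: f is gray → back edge
First back edge: k → f.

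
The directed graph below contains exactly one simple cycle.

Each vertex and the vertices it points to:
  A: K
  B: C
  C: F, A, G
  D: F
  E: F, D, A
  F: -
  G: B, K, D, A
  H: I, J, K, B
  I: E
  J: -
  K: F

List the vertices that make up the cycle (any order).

DFS with gray/black marking from B:
B gray
  C gray
    F gray
    F black
    A gray
      K gray
        K→F: F black — skip
      K black
    A black
    G gray
      G→B: B is gray → back edge
Back edge closes the cycle B → C → G → B; its vertices are {B, C, G}.

B, C, G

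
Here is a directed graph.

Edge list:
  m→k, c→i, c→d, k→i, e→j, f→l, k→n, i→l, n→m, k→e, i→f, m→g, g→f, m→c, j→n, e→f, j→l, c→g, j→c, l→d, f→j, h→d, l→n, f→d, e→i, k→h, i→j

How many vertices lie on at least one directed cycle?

A vertex is on a directed cycle iff it belongs to a strongly connected component of size ≥ 2 (or has a self-loop).
The vertices on cycles are {c, e, f, g, i, j, k, l, m, n} — 10 in total.

10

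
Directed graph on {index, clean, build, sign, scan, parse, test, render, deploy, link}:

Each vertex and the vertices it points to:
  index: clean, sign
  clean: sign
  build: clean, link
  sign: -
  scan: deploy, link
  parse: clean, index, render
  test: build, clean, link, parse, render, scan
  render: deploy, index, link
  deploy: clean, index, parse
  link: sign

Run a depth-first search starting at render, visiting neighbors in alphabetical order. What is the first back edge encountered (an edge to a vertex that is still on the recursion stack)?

DFS from render (visiting neighbors in alphabetical order); mark gray on enter, black on exit:
render gray
  deploy gray
    clean gray
      sign gray
      sign black
    clean black
    index gray
      index→clean: clean black — skip
      index→sign: sign black — skip
    index black
    parse gray
      parse→clean: clean black — skip
      parse→index: index black — skip
      parse→render: render is gray → back edge
First back edge: parse → render.

parse->render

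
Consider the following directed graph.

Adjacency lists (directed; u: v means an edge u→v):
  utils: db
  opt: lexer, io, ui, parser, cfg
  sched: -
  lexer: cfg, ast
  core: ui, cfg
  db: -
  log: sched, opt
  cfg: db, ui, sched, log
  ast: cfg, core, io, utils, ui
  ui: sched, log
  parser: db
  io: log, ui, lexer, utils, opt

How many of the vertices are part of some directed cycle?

A vertex is on a directed cycle iff it belongs to a strongly connected component of size ≥ 2 (or has a self-loop).
The vertices on cycles are {io, ui, ast, cfg, log, opt, core, lexer} — 8 in total.

8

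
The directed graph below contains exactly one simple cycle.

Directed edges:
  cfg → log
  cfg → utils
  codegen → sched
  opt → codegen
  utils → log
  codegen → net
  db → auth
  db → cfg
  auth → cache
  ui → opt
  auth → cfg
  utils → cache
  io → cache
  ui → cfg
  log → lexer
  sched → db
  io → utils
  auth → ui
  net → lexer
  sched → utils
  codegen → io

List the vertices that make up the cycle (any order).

DFS with gray/black marking from codegen:
codegen gray
  net gray
    lexer gray
    lexer black
  net black
  sched gray
    db gray
      auth gray
        ui gray
          cfg gray
            log gray
              log→lexer: lexer black — skip
            log black
            utils gray
              utils→log: log black — skip
              cache gray
              cache black
            utils black
          cfg black
          opt gray
            opt→codegen: codegen is gray → back edge
Back edge closes the cycle codegen → sched → db → auth → ui → opt → codegen; its vertices are {db, ui, opt, auth, sched, codegen}.

db, ui, opt, auth, sched, codegen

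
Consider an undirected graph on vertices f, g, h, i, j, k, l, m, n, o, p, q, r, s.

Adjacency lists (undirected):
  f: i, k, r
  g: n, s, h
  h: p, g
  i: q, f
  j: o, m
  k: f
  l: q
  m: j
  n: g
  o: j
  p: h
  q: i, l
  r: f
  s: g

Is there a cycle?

No

DFS, tracking each vertex's parent; an edge to a visited non-parent vertex closes a cycle.
Start from m:
visit m (parent –)
  visit j (parent m)
    visit o (parent j)
      o–j: parent, skip
    j–m: parent, skip
visit f (parent –)
  visit i (parent f)
    visit q (parent i)
      q–i: parent, skip
      visit l (parent q)
        l–q: parent, skip
    i–f: parent, skip
  visit k (parent f)
    k–f: parent, skip
  visit r (parent f)
    r–f: parent, skip
visit g (parent –)
  visit n (parent g)
    n–g: parent, skip
  visit s (parent g)
    s–g: parent, skip
  visit h (parent g)
    visit p (parent h)
      p–h: parent, skip
    h–g: parent, skip
No non-parent visited neighbor found — the graph is a forest.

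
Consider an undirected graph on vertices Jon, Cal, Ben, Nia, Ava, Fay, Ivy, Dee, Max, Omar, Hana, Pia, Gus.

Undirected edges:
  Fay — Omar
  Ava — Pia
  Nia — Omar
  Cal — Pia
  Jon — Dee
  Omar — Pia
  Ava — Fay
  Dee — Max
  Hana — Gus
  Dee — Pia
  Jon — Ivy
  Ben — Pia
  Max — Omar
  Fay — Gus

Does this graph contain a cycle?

Yes

DFS, tracking each vertex's parent; an edge to a visited non-parent vertex closes a cycle.
Start from Fay:
visit Fay (parent –)
  visit Ava (parent Fay)
    Ava–Fay: parent, skip
    visit Pia (parent Ava)
      visit Cal (parent Pia)
        Cal–Pia: parent, skip
      visit Omar (parent Pia)
        Omar–Fay: Fay visited and ≠ parent → cycle
Cycle: Fay – Ava – Pia – Omar – Fay.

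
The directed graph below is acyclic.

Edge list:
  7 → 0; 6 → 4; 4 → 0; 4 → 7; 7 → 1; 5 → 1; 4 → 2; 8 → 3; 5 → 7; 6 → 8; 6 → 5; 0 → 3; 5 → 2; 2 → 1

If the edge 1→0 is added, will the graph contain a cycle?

No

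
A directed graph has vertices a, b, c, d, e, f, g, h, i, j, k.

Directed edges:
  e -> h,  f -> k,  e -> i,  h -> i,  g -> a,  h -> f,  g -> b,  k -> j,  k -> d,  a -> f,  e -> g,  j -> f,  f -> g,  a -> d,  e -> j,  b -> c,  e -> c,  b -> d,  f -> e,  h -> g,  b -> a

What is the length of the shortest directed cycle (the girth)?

For each vertex v, BFS finds the shortest path from v back to v.
The shortest such closed walk is f → k → j → f, length 3.

3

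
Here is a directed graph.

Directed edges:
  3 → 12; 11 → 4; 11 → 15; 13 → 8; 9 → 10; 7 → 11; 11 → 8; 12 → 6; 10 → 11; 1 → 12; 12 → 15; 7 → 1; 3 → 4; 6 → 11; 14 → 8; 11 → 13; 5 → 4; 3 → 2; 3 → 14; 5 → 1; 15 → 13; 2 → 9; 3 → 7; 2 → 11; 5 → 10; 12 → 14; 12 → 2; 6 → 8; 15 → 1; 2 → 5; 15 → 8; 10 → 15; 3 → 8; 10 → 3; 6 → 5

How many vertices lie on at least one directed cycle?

11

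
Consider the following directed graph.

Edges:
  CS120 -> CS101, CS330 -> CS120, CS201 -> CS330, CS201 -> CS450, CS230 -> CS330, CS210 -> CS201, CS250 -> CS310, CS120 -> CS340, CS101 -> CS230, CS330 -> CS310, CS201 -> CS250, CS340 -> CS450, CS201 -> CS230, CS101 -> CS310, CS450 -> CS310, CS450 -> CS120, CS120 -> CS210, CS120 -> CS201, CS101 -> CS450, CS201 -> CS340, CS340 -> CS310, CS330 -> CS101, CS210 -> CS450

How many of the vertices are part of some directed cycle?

A vertex is on a directed cycle iff it belongs to a strongly connected component of size ≥ 2 (or has a self-loop).
The vertices on cycles are {CS101, CS120, CS201, CS210, CS230, CS330, CS340, CS450} — 8 in total.

8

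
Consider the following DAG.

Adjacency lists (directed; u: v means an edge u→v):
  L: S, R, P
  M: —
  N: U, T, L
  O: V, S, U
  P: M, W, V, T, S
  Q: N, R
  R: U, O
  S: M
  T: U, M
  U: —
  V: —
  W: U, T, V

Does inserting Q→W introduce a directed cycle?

Adding Q→W creates a cycle iff W can already reach Q.
Explore from W: no path reaches Q. The graph stays acyclic.

No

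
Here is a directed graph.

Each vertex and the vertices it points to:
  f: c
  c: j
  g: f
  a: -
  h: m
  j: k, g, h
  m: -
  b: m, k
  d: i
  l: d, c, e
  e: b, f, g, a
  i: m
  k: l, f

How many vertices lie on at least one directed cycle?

A vertex is on a directed cycle iff it belongs to a strongly connected component of size ≥ 2 (or has a self-loop).
The vertices on cycles are {b, c, e, f, g, j, k, l} — 8 in total.

8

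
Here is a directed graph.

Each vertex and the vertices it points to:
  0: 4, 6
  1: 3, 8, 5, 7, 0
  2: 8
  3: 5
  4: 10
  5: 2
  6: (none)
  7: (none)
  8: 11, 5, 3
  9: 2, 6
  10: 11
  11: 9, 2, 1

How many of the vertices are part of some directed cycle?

A vertex is on a directed cycle iff it belongs to a strongly connected component of size ≥ 2 (or has a self-loop).
The vertices on cycles are {0, 1, 2, 3, 4, 5, 8, 9, 10, 11} — 10 in total.

10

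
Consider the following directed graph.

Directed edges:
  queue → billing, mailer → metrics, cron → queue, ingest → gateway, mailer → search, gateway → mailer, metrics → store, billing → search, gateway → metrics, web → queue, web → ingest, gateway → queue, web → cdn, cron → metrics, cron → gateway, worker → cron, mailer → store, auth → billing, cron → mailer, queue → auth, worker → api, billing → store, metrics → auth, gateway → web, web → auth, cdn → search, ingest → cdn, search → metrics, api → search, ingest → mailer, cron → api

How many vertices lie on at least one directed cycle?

7

A vertex is on a directed cycle iff it belongs to a strongly connected component of size ≥ 2 (or has a self-loop).
The vertices on cycles are {web, auth, ingest, search, billing, gateway, metrics} — 7 in total.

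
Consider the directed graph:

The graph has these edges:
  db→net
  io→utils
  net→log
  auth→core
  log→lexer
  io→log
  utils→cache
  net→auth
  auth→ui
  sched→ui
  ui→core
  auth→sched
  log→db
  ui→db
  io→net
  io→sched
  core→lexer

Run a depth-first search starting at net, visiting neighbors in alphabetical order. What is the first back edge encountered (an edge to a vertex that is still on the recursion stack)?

db->net

DFS from net (visiting neighbors in alphabetical order); mark gray on enter, black on exit:
net gray
  auth gray
    core gray
      lexer gray
      lexer black
    core black
    sched gray
      ui gray
        ui→core: core black — skip
        db gray
          db→net: net is gray → back edge
First back edge: db → net.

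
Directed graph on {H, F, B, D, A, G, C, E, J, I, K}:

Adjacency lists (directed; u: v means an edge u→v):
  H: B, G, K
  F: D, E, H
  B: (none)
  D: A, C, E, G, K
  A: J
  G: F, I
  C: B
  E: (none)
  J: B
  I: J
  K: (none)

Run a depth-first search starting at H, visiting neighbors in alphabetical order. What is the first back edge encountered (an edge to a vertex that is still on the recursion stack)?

D->G

DFS from H (visiting neighbors in alphabetical order); mark gray on enter, black on exit:
H gray
  B gray
  B black
  G gray
    F gray
      D gray
        A gray
          J gray
            J→B: B black — skip
          J black
        A black
        C gray
          C→B: B black — skip
        C black
        E gray
        E black
        D→G: G is gray → back edge
First back edge: D → G.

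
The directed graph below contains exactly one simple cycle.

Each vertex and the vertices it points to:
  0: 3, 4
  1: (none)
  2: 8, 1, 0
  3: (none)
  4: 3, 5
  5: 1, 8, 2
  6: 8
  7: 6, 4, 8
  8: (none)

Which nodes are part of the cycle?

0, 2, 4, 5

DFS with gray/black marking from 4:
4 gray
  3 gray
  3 black
  5 gray
    1 gray
    1 black
    8 gray
    8 black
    2 gray
      2→8: 8 black — skip
      2→1: 1 black — skip
      0 gray
        0→3: 3 black — skip
        0→4: 4 is gray → back edge
Back edge closes the cycle 4 → 5 → 2 → 0 → 4; its vertices are {0, 2, 4, 5}.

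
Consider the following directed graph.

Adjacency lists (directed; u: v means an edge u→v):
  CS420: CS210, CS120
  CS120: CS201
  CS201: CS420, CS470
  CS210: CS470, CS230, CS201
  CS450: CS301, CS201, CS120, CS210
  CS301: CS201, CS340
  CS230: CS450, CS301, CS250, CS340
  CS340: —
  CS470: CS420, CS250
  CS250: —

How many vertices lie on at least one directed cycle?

A vertex is on a directed cycle iff it belongs to a strongly connected component of size ≥ 2 (or has a self-loop).
The vertices on cycles are {CS120, CS201, CS210, CS230, CS301, CS420, CS450, CS470} — 8 in total.

8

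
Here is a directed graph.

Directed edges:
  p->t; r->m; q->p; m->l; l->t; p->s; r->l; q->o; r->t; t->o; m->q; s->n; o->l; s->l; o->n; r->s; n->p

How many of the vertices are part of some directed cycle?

6

A vertex is on a directed cycle iff it belongs to a strongly connected component of size ≥ 2 (or has a self-loop).
The vertices on cycles are {l, n, o, p, s, t} — 6 in total.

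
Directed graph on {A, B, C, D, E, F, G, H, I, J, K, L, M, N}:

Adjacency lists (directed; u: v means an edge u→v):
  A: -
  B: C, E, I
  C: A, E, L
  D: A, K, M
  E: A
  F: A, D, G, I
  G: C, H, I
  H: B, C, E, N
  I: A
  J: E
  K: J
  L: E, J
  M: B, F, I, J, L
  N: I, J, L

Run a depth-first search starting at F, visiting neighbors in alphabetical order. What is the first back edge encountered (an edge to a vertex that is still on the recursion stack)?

DFS from F (visiting neighbors in alphabetical order); mark gray on enter, black on exit:
F gray
  A gray
  A black
  D gray
    D→A: A black — skip
    K gray
      J gray
        E gray
          E→A: A black — skip
        E black
      J black
    K black
    M gray
      B gray
        C gray
          C→A: A black — skip
          C→E: E black — skip
          L gray
            L→E: E black — skip
            L→J: J black — skip
          L black
        C black
        B→E: E black — skip
        I gray
          I→A: A black — skip
        I black
      B black
      M→F: F is gray → back edge
First back edge: M → F.

M->F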